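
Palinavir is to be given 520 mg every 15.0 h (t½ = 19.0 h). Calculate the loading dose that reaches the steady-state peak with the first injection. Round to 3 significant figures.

k = ln 2 / 19.0 = 0.03648 h⁻¹
Accumulation ratio R = 1 / (1 − e^(−kτ)) = 1 / (1 − e^(−0.03648×15.0)) = 1 / (1 − 0.5786) = 2.373
Loading dose = maintenance dose × R = 520 × 2.373 ≈ 1230 mg

1230 mg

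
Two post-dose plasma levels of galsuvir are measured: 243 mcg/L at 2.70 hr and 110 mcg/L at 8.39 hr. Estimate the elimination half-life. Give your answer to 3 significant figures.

4.98 hours

k = ln(C₁/C₂) / (t₂ − t₁) = ln(243/110) / (8.39 − 2.70)
  = 0.7926 / 5.690 = 0.1393 hr⁻¹
t½ = ln 2 / k = ln 2 / 0.1393 ≈ 4.98 hours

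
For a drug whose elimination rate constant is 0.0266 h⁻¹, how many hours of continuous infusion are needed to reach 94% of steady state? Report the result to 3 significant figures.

f = 1 − e^(−kt)  ⇒  t = −ln(1 − f) / k
t = −ln(1 − 0.94) / 0.02660 = 2.813 / 0.02660 ≈ 106 hours

106 hours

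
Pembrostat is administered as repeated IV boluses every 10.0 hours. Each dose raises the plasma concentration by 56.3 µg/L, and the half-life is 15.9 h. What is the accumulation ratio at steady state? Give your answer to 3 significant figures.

k = ln 2 / 15.9 = 0.04359 h⁻¹
Fraction remaining after one interval: e^(−kτ) = e^(−0.04359 × 10.0) = 0.6467
R = 1 / (1 − 0.6467) = 1 / 0.3533 ≈ 2.83

2.83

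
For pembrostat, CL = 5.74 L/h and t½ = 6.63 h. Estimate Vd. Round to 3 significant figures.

54.9 L

k = ln 2 / t½ = ln 2 / 6.63 = 0.1045 h⁻¹
V = CL / k = 5.74 / 0.1045 ≈ 54.9 L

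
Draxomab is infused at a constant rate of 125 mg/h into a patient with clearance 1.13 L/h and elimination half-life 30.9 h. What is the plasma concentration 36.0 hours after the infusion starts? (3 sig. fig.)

61.3 mg/L

Css = rate / CL = 125 / 1.13 = 110.6 mg/L
k = ln 2 / 30.9 = 0.02243 h⁻¹
C(t) = Css (1 − e^(−kt)) = 110.6 × (1 − e^(−0.8076)) = 110.6 × 0.5541 ≈ 61.3 mg/L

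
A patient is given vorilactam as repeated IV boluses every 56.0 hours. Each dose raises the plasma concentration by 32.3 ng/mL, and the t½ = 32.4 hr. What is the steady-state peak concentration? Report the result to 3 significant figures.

46.3 ng/mL

k = ln 2 / 32.4 = 0.02139 hr⁻¹
Fraction remaining after one interval: e^(−kτ) = e^(−0.02139 × 56.0) = 0.3018
R = 1 / (1 − 0.3018) = 1.432
Css,max = 32.3 × 1.432 ≈ 46.3 ng/mL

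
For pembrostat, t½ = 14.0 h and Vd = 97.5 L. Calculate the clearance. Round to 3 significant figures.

4.83 L/h

k = ln 2 / t½ = ln 2 / 14.0 = 0.04951 h⁻¹
CL = k · V = 0.04951 × 97.5 ≈ 4.83 L/h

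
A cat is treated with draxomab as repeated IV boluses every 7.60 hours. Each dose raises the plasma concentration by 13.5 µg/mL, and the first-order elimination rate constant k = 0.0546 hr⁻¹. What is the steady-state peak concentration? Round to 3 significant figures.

39.7 µg/mL

Fraction remaining after one interval: e^(−kτ) = e^(−0.05460 × 7.60) = 0.6604
R = 1 / (1 − 0.6604) = 2.944
Css,max = 13.5 × 2.944 ≈ 39.7 µg/mL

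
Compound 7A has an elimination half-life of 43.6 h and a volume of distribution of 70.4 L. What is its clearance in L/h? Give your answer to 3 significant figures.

1.12 L/h

k = ln 2 / t½ = ln 2 / 43.6 = 0.01590 h⁻¹
CL = k · V = 0.01590 × 70.4 ≈ 1.12 L/h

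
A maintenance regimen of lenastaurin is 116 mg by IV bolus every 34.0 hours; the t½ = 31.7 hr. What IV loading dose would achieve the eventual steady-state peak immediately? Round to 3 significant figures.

221 mg

k = ln 2 / 31.7 = 0.02187 hr⁻¹
Accumulation ratio R = 1 / (1 − e^(−kτ)) = 1 / (1 − e^(−0.02187×34.0)) = 1 / (1 − 0.4755) = 1.906
Loading dose = maintenance dose × R = 116 × 1.906 ≈ 221 mg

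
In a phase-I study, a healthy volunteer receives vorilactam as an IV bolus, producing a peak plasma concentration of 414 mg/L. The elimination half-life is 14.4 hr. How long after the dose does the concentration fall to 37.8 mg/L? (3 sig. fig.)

49.7 hours

k = ln 2 / 14.4 = 0.04814 hr⁻¹
C(t) = C₀ e^(−kt)  ⇒  t = ln(C₀/C) / k
t = ln(414/37.8) / 0.04814 = 2.394 / 0.04814 ≈ 49.7 hours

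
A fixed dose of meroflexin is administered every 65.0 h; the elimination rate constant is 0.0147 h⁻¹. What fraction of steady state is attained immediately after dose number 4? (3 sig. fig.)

0.978

f_n = 1 − e^(−nkτ) = 1 − e^(−4 × 0.01470 × 65.0) = 1 − e^(−3.822) = 1 − 0.02188 ≈ 0.978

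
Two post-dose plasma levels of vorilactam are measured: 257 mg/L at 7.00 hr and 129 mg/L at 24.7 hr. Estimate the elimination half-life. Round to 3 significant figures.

17.8 hours

k = ln(C₁/C₂) / (t₂ − t₁) = ln(257/129) / (24.7 − 7.00)
  = 0.6893 / 17.70 = 0.03894 hr⁻¹
t½ = ln 2 / k = ln 2 / 0.03894 ≈ 17.8 hours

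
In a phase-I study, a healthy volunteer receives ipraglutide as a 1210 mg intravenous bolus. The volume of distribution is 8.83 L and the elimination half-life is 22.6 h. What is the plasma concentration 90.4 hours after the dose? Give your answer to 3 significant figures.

8.56 mg/L

C₀ = dose / V = 1210 / 8.83 = 137.0 mg/L
k = ln 2 / 22.6 = 0.03067 h⁻¹
C(t) = C₀ e^(−kt) = 137.0 × e^(−0.03067 × 90.4) = 137.0 × e^(−2.773) = 137.0 × 0.06250 ≈ 8.56 mg/L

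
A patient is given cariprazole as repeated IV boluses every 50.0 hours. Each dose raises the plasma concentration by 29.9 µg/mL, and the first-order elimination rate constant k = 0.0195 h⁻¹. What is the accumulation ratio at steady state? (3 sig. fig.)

Fraction remaining after one interval: e^(−kτ) = e^(−0.01950 × 50.0) = 0.3772
R = 1 / (1 − 0.3772) = 1 / 0.6228 ≈ 1.61

1.61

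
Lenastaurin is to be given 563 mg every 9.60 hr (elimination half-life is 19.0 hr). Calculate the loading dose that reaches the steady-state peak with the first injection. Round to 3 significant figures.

k = ln 2 / 19.0 = 0.03648 hr⁻¹
Accumulation ratio R = 1 / (1 − e^(−kτ)) = 1 / (1 − e^(−0.03648×9.60)) = 1 / (1 − 0.7045) = 3.384
Loading dose = maintenance dose × R = 563 × 3.384 ≈ 1910 mg

1910 mg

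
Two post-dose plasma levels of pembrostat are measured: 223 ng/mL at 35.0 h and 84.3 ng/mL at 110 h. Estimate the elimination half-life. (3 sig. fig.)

k = ln(C₁/C₂) / (t₂ − t₁) = ln(223/84.3) / (110 − 35.0)
  = 0.9728 / 75.00 = 0.01297 h⁻¹
t½ = ln 2 / k = ln 2 / 0.01297 ≈ 53.4 hours

53.4 hours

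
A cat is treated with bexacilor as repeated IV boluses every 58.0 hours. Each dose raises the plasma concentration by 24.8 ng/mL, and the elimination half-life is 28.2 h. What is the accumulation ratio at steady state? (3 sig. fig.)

1.32

k = ln 2 / 28.2 = 0.02458 h⁻¹
Fraction remaining after one interval: e^(−kτ) = e^(−0.02458 × 58.0) = 0.2404
R = 1 / (1 − 0.2404) = 1 / 0.7596 ≈ 1.32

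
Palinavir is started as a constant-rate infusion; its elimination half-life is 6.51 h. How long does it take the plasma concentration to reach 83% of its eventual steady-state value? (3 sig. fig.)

16.6 hours

k = ln 2 / 6.51 = 0.1065 h⁻¹
f = 1 − e^(−kt)  ⇒  t = −ln(1 − f) / k
t = −ln(1 − 0.83) / 0.1065 = 1.772 / 0.1065 ≈ 16.6 hours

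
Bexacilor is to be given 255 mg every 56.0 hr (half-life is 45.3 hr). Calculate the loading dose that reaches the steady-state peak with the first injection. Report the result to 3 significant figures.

443 mg

k = ln 2 / 45.3 = 0.01530 hr⁻¹
Accumulation ratio R = 1 / (1 − e^(−kτ)) = 1 / (1 − e^(−0.01530×56.0)) = 1 / (1 − 0.4245) = 1.738
Loading dose = maintenance dose × R = 255 × 1.738 ≈ 443 mg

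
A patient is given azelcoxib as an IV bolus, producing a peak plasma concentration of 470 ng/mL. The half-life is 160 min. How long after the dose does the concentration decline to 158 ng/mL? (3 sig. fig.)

k = ln 2 / 160 = 0.004332 min⁻¹
C(t) = C₀ e^(−kt)  ⇒  t = ln(C₀/C) / k
t = ln(470/158) / 0.004332 = 1.090 / 0.004332 ≈ 252 minutes

252 minutes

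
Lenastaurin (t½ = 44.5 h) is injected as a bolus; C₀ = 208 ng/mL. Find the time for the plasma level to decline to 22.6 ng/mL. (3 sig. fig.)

k = ln 2 / 44.5 = 0.01558 h⁻¹
C(t) = C₀ e^(−kt)  ⇒  t = ln(C₀/C) / k
t = ln(208/22.6) / 0.01558 = 2.220 / 0.01558 ≈ 142 hours

142 hours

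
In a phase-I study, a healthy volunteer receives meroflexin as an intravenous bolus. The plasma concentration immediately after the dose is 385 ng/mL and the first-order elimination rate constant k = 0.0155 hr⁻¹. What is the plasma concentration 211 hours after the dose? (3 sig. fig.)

C(t) = C₀ e^(−kt) = 385 × e^(−0.01550 × 211) = 385 × e^(−3.271) = 385 × 0.03799 ≈ 14.6 ng/mL

14.6 ng/mL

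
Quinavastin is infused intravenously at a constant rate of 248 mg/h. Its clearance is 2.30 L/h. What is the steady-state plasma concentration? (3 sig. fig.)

108 µg/mL

Css = infusion rate / CL = 248 / 2.30 ≈ 108 µg/mL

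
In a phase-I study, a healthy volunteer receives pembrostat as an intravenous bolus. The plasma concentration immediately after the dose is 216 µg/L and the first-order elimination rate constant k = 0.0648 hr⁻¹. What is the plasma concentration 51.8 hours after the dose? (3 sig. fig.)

7.53 µg/L

C(t) = C₀ e^(−kt) = 216 × e^(−0.06480 × 51.8) = 216 × e^(−3.357) = 216 × 0.03485 ≈ 7.53 µg/L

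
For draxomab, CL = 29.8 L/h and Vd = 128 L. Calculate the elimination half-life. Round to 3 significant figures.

k = CL / V = 29.8 / 128 = 0.2328 h⁻¹
t½ = ln 2 / k = ln 2 / 0.2328 ≈ 2.98 hours

2.98 hours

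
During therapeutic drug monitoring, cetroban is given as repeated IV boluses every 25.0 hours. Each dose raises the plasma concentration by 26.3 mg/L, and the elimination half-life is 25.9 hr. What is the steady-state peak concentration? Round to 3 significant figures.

k = ln 2 / 25.9 = 0.02676 hr⁻¹
Fraction remaining after one interval: e^(−kτ) = e^(−0.02676 × 25.0) = 0.5122
R = 1 / (1 − 0.5122) = 2.050
Css,max = 26.3 × 2.050 ≈ 53.9 mg/L

53.9 mg/L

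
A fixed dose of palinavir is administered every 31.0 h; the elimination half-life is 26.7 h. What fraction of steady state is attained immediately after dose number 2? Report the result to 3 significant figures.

k = ln 2 / 26.7 = 0.02596 h⁻¹
f_n = 1 − e^(−nkτ) = 1 − e^(−2 × 0.02596 × 31.0) = 1 − e^(−1.610) = 1 − 0.2000 ≈ 0.800

0.800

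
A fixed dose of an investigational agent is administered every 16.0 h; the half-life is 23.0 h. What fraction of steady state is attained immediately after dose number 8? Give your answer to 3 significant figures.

k = ln 2 / 23.0 = 0.03014 h⁻¹
f_n = 1 − e^(−nkτ) = 1 − e^(−8 × 0.03014 × 16.0) = 1 − e^(−3.858) = 1 − 0.02112 ≈ 0.979

0.979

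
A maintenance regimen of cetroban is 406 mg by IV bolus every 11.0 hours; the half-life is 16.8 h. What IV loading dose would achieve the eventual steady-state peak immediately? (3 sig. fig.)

1110 mg

k = ln 2 / 16.8 = 0.04126 h⁻¹
Accumulation ratio R = 1 / (1 − e^(−kτ)) = 1 / (1 − e^(−0.04126×11.0)) = 1 / (1 − 0.6352) = 2.741
Loading dose = maintenance dose × R = 406 × 2.741 ≈ 1110 mg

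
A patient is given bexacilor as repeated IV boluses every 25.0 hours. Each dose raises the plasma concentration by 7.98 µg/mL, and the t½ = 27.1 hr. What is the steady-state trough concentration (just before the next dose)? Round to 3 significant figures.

k = ln 2 / 27.1 = 0.02558 hr⁻¹
Fraction remaining after one interval: e^(−kτ) = e^(−0.02558 × 25.0) = 0.5276
R = 1 / (1 − 0.5276) = 2.117
Css,max = 7.98 × 2.117 = 16.89 µg/mL
Css,min = Css,max × e^(−kτ) = 16.89 × 0.5276 ≈ 8.91 µg/mL

8.91 µg/mL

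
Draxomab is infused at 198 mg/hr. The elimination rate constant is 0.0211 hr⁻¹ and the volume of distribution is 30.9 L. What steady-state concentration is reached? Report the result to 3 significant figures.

304 µg/mL

CL = k · V = 0.0211 × 30.9 = 0.6520 L/hr
Css = rate / CL = 198 / 0.6520 ≈ 304 µg/mL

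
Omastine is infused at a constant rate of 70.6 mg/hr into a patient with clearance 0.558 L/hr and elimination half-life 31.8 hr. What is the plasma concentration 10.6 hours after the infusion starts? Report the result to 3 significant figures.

26.1 mg/L

Css = rate / CL = 70.6 / 0.558 = 126.5 mg/L
k = ln 2 / 31.8 = 0.02180 hr⁻¹
C(t) = Css (1 − e^(−kt)) = 126.5 × (1 − e^(−0.2310)) = 126.5 × 0.2063 ≈ 26.1 mg/L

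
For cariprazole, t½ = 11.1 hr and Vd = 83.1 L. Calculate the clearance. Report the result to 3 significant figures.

k = ln 2 / t½ = ln 2 / 11.1 = 0.06245 hr⁻¹
CL = k · V = 0.06245 × 83.1 ≈ 5.19 L/hr

5.19 L/hr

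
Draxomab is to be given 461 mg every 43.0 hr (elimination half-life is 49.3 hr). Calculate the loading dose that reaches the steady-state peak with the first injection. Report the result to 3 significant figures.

k = ln 2 / 49.3 = 0.01406 hr⁻¹
Accumulation ratio R = 1 / (1 − e^(−kτ)) = 1 / (1 − e^(−0.01406×43.0)) = 1 / (1 − 0.5463) = 2.204
Loading dose = maintenance dose × R = 461 × 2.204 ≈ 1020 mg

1020 mg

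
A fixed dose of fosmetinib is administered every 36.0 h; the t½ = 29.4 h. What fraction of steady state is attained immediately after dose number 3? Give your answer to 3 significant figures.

k = ln 2 / 29.4 = 0.02358 h⁻¹
f_n = 1 − e^(−nkτ) = 1 − e^(−3 × 0.02358 × 36.0) = 1 − e^(−2.546) = 1 − 0.07837 ≈ 0.922

0.922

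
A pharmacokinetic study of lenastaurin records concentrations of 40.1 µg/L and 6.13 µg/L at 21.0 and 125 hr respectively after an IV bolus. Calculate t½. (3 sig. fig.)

k = ln(C₁/C₂) / (t₂ − t₁) = ln(40.1/6.13) / (125 − 21.0)
  = 1.878 / 104.0 = 0.01806 hr⁻¹
t½ = ln 2 / k = ln 2 / 0.01806 ≈ 38.4 hours

38.4 hours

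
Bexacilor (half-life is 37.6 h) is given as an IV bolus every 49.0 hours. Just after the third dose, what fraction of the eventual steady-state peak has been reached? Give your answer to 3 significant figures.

0.933

k = ln 2 / 37.6 = 0.01843 h⁻¹
f_n = 1 − e^(−nkτ) = 1 − e^(−3 × 0.01843 × 49.0) = 1 − e^(−2.710) = 1 − 0.06654 ≈ 0.933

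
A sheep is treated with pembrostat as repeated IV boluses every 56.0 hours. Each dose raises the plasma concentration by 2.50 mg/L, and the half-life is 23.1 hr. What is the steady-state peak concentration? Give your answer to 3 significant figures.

k = ln 2 / 23.1 = 0.03001 hr⁻¹
Fraction remaining after one interval: e^(−kτ) = e^(−0.03001 × 56.0) = 0.1863
R = 1 / (1 − 0.1863) = 1.229
Css,max = 2.50 × 1.229 ≈ 3.07 mg/L

3.07 mg/L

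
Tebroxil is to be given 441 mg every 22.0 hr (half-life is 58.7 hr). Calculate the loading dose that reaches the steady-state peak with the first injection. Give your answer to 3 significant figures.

k = ln 2 / 58.7 = 0.01181 hr⁻¹
Accumulation ratio R = 1 / (1 − e^(−kτ)) = 1 / (1 − e^(−0.01181×22.0)) = 1 / (1 − 0.7712) = 4.371
Loading dose = maintenance dose × R = 441 × 4.371 ≈ 1930 mg

1930 mg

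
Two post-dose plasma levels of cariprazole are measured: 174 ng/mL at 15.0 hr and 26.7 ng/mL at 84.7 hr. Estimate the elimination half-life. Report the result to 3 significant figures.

25.8 hours

k = ln(C₁/C₂) / (t₂ − t₁) = ln(174/26.7) / (84.7 − 15.0)
  = 1.874 / 69.70 = 0.02689 hr⁻¹
t½ = ln 2 / k = ln 2 / 0.02689 ≈ 25.8 hours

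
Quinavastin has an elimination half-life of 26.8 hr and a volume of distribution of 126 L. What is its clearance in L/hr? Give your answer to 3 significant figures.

3.26 L/hr

k = ln 2 / t½ = ln 2 / 26.8 = 0.02586 hr⁻¹
CL = k · V = 0.02586 × 126 ≈ 3.26 L/hr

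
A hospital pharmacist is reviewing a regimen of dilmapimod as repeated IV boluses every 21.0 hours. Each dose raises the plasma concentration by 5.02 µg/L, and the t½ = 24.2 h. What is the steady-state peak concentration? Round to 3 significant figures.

11.1 µg/L

k = ln 2 / 24.2 = 0.02864 h⁻¹
Fraction remaining after one interval: e^(−kτ) = e^(−0.02864 × 21.0) = 0.5480
R = 1 / (1 − 0.5480) = 2.212
Css,max = 5.02 × 2.212 ≈ 11.1 µg/L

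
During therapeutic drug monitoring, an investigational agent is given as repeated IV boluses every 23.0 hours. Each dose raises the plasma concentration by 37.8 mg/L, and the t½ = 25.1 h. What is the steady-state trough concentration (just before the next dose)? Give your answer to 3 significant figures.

42.6 mg/L

k = ln 2 / 25.1 = 0.02762 h⁻¹
Fraction remaining after one interval: e^(−kτ) = e^(−0.02762 × 23.0) = 0.5299
R = 1 / (1 − 0.5299) = 2.127
Css,max = 37.8 × 2.127 = 80.40 mg/L
Css,min = Css,max × e^(−kτ) = 80.40 × 0.5299 ≈ 42.6 mg/L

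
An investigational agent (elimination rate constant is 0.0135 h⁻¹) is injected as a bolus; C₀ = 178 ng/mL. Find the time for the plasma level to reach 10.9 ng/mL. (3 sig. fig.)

207 hours

C(t) = C₀ e^(−kt)  ⇒  t = ln(C₀/C) / k
t = ln(178/10.9) / 0.01350 = 2.793 / 0.01350 ≈ 207 hours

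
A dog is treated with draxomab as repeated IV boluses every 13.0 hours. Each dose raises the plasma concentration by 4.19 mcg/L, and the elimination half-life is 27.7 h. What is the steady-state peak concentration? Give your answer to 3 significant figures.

k = ln 2 / 27.7 = 0.02502 h⁻¹
Fraction remaining after one interval: e^(−kτ) = e^(−0.02502 × 13.0) = 0.7223
R = 1 / (1 − 0.7223) = 3.601
Css,max = 4.19 × 3.601 ≈ 15.1 mcg/L

15.1 mcg/L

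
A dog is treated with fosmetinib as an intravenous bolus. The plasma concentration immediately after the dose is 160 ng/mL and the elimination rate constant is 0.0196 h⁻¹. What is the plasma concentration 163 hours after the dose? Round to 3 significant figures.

6.56 ng/mL

C(t) = C₀ e^(−kt) = 160 × e^(−0.01960 × 163) = 160 × e^(−3.195) = 160 × 0.04097 ≈ 6.56 ng/mL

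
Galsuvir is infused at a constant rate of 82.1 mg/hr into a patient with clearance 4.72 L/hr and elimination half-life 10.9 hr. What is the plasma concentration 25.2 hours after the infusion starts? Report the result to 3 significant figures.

Css = rate / CL = 82.1 / 4.72 = 17.39 µg/mL
k = ln 2 / 10.9 = 0.06359 hr⁻¹
C(t) = Css (1 − e^(−kt)) = 17.39 × (1 − e^(−1.603)) = 17.39 × 0.7986 ≈ 13.9 µg/mL

13.9 µg/mL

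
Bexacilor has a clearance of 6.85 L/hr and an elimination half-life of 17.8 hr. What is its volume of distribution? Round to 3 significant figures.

k = ln 2 / t½ = ln 2 / 17.8 = 0.03894 hr⁻¹
V = CL / k = 6.85 / 0.03894 ≈ 176 L

176 L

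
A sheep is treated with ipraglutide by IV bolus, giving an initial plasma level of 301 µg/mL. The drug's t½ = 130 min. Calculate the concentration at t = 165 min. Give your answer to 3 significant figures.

125 µg/mL

k = ln 2 / 130 = 0.005332 min⁻¹
165 min is 1.269 half-lives, so C = 301 × (1/2)^1.269 = 301 × 0.4149 ≈ 125 µg/mL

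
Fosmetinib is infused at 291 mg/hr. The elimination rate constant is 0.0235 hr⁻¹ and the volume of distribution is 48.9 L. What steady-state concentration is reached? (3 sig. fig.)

253 µg/mL

CL = k · V = 0.0235 × 48.9 = 1.149 L/hr
Css = rate / CL = 291 / 1.149 ≈ 253 µg/mL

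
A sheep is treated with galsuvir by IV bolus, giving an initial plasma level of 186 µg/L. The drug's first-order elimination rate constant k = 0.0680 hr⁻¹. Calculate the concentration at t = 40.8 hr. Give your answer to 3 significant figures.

C(t) = C₀ e^(−kt) = 186 × e^(−0.06800 × 40.8) = 186 × e^(−2.774) = 186 × 0.06239 ≈ 11.6 µg/L

11.6 µg/L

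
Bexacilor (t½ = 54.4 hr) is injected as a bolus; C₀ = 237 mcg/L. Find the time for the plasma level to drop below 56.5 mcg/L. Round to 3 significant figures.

k = ln 2 / 54.4 = 0.01274 hr⁻¹
C(t) = C₀ e^(−kt)  ⇒  t = ln(C₀/C) / k
t = ln(237/56.5) / 0.01274 = 1.434 / 0.01274 ≈ 113 hours

113 hours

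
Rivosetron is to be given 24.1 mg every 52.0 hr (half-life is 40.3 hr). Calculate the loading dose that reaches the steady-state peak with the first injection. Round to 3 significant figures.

k = ln 2 / 40.3 = 0.01720 hr⁻¹
Accumulation ratio R = 1 / (1 − e^(−kτ)) = 1 / (1 − e^(−0.01720×52.0)) = 1 / (1 − 0.4089) = 1.692
Loading dose = maintenance dose × R = 24.1 × 1.692 ≈ 40.8 mg

40.8 mg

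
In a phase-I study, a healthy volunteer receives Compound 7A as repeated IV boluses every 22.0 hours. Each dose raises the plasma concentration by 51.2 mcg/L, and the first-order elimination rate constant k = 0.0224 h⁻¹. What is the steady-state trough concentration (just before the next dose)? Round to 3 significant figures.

Fraction remaining after one interval: e^(−kτ) = e^(−0.02240 × 22.0) = 0.6109
R = 1 / (1 − 0.6109) = 2.570
Css,max = 51.2 × 2.570 = 131.6 mcg/L
Css,min = Css,max × e^(−kτ) = 131.6 × 0.6109 ≈ 80.4 mcg/L

80.4 mcg/L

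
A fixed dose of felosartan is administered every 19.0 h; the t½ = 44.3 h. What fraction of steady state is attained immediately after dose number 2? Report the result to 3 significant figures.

k = ln 2 / 44.3 = 0.01565 h⁻¹
f_n = 1 − e^(−nkτ) = 1 − e^(−2 × 0.01565 × 19.0) = 1 − e^(−0.5946) = 1 − 0.5518 ≈ 0.448

0.448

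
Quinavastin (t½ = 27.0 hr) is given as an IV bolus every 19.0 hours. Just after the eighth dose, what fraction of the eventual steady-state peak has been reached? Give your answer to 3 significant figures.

0.980

k = ln 2 / 27.0 = 0.02567 hr⁻¹
f_n = 1 − e^(−nkτ) = 1 − e^(−8 × 0.02567 × 19.0) = 1 − e^(−3.902) = 1 − 0.02020 ≈ 0.980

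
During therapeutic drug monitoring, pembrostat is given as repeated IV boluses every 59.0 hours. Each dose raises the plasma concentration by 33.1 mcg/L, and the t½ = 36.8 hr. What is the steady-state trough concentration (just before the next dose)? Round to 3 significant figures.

16.2 mcg/L

k = ln 2 / 36.8 = 0.01884 hr⁻¹
Fraction remaining after one interval: e^(−kτ) = e^(−0.01884 × 59.0) = 0.3291
R = 1 / (1 − 0.3291) = 1.491
Css,max = 33.1 × 1.491 = 49.34 mcg/L
Css,min = Css,max × e^(−kτ) = 49.34 × 0.3291 ≈ 16.2 mcg/L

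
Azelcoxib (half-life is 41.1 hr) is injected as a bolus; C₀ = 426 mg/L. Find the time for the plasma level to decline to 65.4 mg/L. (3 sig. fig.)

111 hours

k = ln 2 / 41.1 = 0.01686 hr⁻¹
C(t) = C₀ e^(−kt)  ⇒  t = ln(C₀/C) / k
t = ln(426/65.4) / 0.01686 = 1.874 / 0.01686 ≈ 111 hours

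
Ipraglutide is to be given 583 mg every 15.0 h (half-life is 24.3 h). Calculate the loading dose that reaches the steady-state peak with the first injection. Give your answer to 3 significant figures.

1670 mg

k = ln 2 / 24.3 = 0.02852 h⁻¹
Accumulation ratio R = 1 / (1 − e^(−kτ)) = 1 / (1 − e^(−0.02852×15.0)) = 1 / (1 − 0.6519) = 2.873
Loading dose = maintenance dose × R = 583 × 2.873 ≈ 1670 mg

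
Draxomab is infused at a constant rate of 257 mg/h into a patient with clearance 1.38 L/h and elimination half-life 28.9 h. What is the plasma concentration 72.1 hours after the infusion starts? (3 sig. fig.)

Css = rate / CL = 257 / 1.38 = 186.2 mg/L
k = ln 2 / 28.9 = 0.02398 h⁻¹
C(t) = Css (1 − e^(−kt)) = 186.2 × (1 − e^(−1.729)) = 186.2 × 0.8226 ≈ 153 mg/L

153 mg/L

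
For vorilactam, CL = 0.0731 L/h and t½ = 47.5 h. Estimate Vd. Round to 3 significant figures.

k = ln 2 / t½ = ln 2 / 47.5 = 0.01459 h⁻¹
V = CL / k = 0.0731 / 0.01459 ≈ 5.01 L

5.01 L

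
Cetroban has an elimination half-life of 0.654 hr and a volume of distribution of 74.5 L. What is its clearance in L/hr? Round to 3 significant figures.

k = ln 2 / t½ = ln 2 / 0.654 = 1.060 hr⁻¹
CL = k · V = 1.060 × 74.5 ≈ 79.0 L/hr

79.0 L/hr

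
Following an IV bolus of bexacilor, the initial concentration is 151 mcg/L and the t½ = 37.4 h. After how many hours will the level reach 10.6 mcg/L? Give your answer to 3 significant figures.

143 hours

k = ln 2 / 37.4 = 0.01853 h⁻¹
C(t) = C₀ e^(−kt)  ⇒  t = ln(C₀/C) / k
t = ln(151/10.6) / 0.01853 = 2.656 / 0.01853 ≈ 143 hours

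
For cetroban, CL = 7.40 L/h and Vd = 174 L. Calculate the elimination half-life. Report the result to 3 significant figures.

k = CL / V = 7.40 / 174 = 0.04253 h⁻¹
t½ = ln 2 / k = ln 2 / 0.04253 ≈ 16.3 hours

16.3 hours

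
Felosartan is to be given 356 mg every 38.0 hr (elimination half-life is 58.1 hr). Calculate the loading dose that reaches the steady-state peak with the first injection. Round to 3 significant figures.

977 mg

k = ln 2 / 58.1 = 0.01193 hr⁻¹
Accumulation ratio R = 1 / (1 − e^(−kτ)) = 1 / (1 − e^(−0.01193×38.0)) = 1 / (1 − 0.6355) = 2.743
Loading dose = maintenance dose × R = 356 × 2.743 ≈ 977 mg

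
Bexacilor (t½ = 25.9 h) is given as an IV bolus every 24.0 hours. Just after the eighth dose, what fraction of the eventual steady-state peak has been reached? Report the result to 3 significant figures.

0.994

k = ln 2 / 25.9 = 0.02676 h⁻¹
f_n = 1 − e^(−nkτ) = 1 − e^(−8 × 0.02676 × 24.0) = 1 − e^(−5.138) = 1 − 0.005867 ≈ 0.994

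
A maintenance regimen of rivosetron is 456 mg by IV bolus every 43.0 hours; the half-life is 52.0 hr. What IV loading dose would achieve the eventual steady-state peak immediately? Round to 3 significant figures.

1050 mg

k = ln 2 / 52.0 = 0.01333 hr⁻¹
Accumulation ratio R = 1 / (1 − e^(−kτ)) = 1 / (1 − e^(−0.01333×43.0)) = 1 / (1 − 0.5637) = 2.292
Loading dose = maintenance dose × R = 456 × 2.292 ≈ 1050 mg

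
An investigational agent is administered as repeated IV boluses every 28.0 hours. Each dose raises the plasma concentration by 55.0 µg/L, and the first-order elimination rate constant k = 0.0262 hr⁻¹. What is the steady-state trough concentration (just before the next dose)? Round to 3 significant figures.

Fraction remaining after one interval: e^(−kτ) = e^(−0.02620 × 28.0) = 0.4802
R = 1 / (1 − 0.4802) = 1.924
Css,max = 55.0 × 1.924 = 105.8 µg/L
Css,min = Css,max × e^(−kτ) = 105.8 × 0.4802 ≈ 50.8 µg/L

50.8 µg/L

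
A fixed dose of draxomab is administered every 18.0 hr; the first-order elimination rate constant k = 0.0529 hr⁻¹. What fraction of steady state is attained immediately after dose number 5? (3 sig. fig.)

0.991

f_n = 1 − e^(−nkτ) = 1 − e^(−5 × 0.05290 × 18.0) = 1 − e^(−4.761) = 1 − 0.008557 ≈ 0.991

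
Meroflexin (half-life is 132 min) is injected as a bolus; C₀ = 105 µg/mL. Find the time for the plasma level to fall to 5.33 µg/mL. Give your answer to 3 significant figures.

568 minutes

k = ln 2 / 132 = 0.005251 min⁻¹
C(t) = C₀ e^(−kt)  ⇒  t = ln(C₀/C) / k
t = ln(105/5.33) / 0.005251 = 2.981 / 0.005251 ≈ 568 minutes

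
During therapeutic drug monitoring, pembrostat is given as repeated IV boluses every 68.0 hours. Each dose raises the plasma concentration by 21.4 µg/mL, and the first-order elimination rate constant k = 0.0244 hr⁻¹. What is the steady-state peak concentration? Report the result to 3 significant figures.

Fraction remaining after one interval: e^(−kτ) = e^(−0.02440 × 68.0) = 0.1903
R = 1 / (1 − 0.1903) = 1.235
Css,max = 21.4 × 1.235 ≈ 26.4 µg/mL

26.4 µg/mL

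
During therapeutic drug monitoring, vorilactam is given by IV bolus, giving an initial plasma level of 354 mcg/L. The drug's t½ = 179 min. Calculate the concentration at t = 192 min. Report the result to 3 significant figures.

168 mcg/L

k = ln 2 / 179 = 0.003872 min⁻¹
C(t) = C₀ e^(−kt) = 354 × e^(−0.003872 × 192) = 354 × e^(−0.7435) = 354 × 0.4755 ≈ 168 mcg/L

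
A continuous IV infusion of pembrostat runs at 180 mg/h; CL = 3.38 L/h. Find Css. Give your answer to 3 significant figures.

Css = infusion rate / CL = 180 / 3.38 ≈ 53.3 mg/L

53.3 mg/L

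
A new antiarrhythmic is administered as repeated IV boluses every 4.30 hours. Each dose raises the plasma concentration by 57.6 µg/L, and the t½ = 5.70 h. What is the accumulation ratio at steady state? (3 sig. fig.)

2.46

k = ln 2 / 5.70 = 0.1216 h⁻¹
Fraction remaining after one interval: e^(−kτ) = e^(−0.1216 × 4.30) = 0.5928
R = 1 / (1 − 0.5928) = 1 / 0.4072 ≈ 2.46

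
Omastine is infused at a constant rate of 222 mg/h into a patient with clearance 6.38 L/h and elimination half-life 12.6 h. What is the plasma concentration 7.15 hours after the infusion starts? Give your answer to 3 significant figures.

11.3 µg/mL

Css = rate / CL = 222 / 6.38 = 34.80 µg/mL
k = ln 2 / 12.6 = 0.05501 h⁻¹
C(t) = Css (1 − e^(−kt)) = 34.80 × (1 − e^(−0.3933)) = 34.80 × 0.3252 ≈ 11.3 µg/mL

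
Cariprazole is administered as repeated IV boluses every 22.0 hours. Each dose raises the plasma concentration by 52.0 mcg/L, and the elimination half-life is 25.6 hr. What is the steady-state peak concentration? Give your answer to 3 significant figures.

116 mcg/L

k = ln 2 / 25.6 = 0.02708 hr⁻¹
Fraction remaining after one interval: e^(−kτ) = e^(−0.02708 × 22.0) = 0.5512
R = 1 / (1 − 0.5512) = 2.228
Css,max = 52.0 × 2.228 ≈ 116 mcg/L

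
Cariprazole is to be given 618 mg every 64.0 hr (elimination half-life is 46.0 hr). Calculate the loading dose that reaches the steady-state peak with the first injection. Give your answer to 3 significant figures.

k = ln 2 / 46.0 = 0.01507 hr⁻¹
Accumulation ratio R = 1 / (1 − e^(−kτ)) = 1 / (1 − e^(−0.01507×64.0)) = 1 / (1 − 0.3812) = 1.616
Loading dose = maintenance dose × R = 618 × 1.616 ≈ 999 mg

999 mg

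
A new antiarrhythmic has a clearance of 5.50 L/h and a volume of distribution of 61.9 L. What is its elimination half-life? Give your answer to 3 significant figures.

7.80 hours

k = CL / V = 5.50 / 61.9 = 0.08885 h⁻¹
t½ = ln 2 / k = ln 2 / 0.08885 ≈ 7.80 hours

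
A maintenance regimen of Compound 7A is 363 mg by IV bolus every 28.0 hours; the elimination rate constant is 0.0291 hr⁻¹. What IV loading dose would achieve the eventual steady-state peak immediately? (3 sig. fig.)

Accumulation ratio R = 1 / (1 − e^(−kτ)) = 1 / (1 − e^(−0.02910×28.0)) = 1 / (1 − 0.4427) = 1.794
Loading dose = maintenance dose × R = 363 × 1.794 ≈ 651 mg

651 mg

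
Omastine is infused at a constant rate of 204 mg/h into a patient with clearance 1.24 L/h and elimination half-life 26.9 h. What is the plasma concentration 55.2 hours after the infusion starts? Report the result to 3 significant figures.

125 mg/L

Css = rate / CL = 204 / 1.24 = 164.5 mg/L
k = ln 2 / 26.9 = 0.02577 h⁻¹
C(t) = Css (1 − e^(−kt)) = 164.5 × (1 − e^(−1.422)) = 164.5 × 0.7589 ≈ 125 mg/L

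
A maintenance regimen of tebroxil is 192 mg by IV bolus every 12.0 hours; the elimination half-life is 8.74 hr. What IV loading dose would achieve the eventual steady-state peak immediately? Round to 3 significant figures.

k = ln 2 / 8.74 = 0.07931 hr⁻¹
Accumulation ratio R = 1 / (1 − e^(−kτ)) = 1 / (1 − e^(−0.07931×12.0)) = 1 / (1 − 0.3861) = 1.629
Loading dose = maintenance dose × R = 192 × 1.629 ≈ 313 mg

313 mg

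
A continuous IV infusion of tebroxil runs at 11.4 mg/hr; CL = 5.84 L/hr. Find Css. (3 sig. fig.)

Css = infusion rate / CL = 11.4 / 5.84 ≈ 1.95 mg/L

1.95 mg/L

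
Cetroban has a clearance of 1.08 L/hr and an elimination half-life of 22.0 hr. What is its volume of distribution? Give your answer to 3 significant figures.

k = ln 2 / t½ = ln 2 / 22.0 = 0.03151 hr⁻¹
V = CL / k = 1.08 / 0.03151 ≈ 34.3 L

34.3 L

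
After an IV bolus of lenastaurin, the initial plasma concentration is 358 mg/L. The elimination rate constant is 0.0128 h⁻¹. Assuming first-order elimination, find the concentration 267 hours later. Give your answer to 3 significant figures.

11.7 mg/L

C(t) = C₀ e^(−kt) = 358 × e^(−0.01280 × 267) = 358 × e^(−3.418) = 358 × 0.03279 ≈ 11.7 mg/L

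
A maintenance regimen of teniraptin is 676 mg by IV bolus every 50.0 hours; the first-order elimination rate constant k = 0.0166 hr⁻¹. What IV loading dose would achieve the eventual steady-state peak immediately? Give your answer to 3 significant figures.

Accumulation ratio R = 1 / (1 − e^(−kτ)) = 1 / (1 − e^(−0.01660×50.0)) = 1 / (1 − 0.4360) = 1.773
Loading dose = maintenance dose × R = 676 × 1.773 ≈ 1200 mg

1200 mg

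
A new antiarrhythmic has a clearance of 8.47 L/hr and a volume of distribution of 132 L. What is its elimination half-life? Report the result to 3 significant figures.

10.8 hours

k = CL / V = 8.47 / 132 = 0.06417 hr⁻¹
t½ = ln 2 / k = ln 2 / 0.06417 ≈ 10.8 hours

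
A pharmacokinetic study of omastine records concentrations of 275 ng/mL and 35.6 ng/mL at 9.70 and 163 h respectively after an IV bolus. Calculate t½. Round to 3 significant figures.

k = ln(C₁/C₂) / (t₂ − t₁) = ln(275/35.6) / (163 − 9.70)
  = 2.044 / 153.3 = 0.01334 h⁻¹
t½ = ln 2 / k = ln 2 / 0.01334 ≈ 52.0 hours

52.0 hours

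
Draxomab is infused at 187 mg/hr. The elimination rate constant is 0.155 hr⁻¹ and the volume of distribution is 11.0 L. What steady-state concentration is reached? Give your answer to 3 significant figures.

CL = k · V = 0.155 × 11.0 = 1.705 L/hr
Css = rate / CL = 187 / 1.705 ≈ 110 mg/L

110 mg/L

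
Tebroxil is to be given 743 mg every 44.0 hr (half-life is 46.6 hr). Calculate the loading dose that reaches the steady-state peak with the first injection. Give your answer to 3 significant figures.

k = ln 2 / 46.6 = 0.01487 hr⁻¹
Accumulation ratio R = 1 / (1 − e^(−kτ)) = 1 / (1 − e^(−0.01487×44.0)) = 1 / (1 − 0.5197) = 2.082
Loading dose = maintenance dose × R = 743 × 2.082 ≈ 1550 mg

1550 mg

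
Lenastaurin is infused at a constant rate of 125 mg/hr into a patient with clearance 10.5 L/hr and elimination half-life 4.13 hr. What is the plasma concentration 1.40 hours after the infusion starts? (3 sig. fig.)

2.49 µg/mL

Css = rate / CL = 125 / 10.5 = 11.90 µg/mL
k = ln 2 / 4.13 = 0.1678 hr⁻¹
C(t) = Css (1 − e^(−kt)) = 11.90 × (1 − e^(−0.2350)) = 11.90 × 0.2094 ≈ 2.49 µg/mL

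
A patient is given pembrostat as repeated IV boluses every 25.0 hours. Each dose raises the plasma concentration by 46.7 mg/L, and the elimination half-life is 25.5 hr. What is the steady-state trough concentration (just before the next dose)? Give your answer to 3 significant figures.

48.0 mg/L

k = ln 2 / 25.5 = 0.02718 hr⁻¹
Fraction remaining after one interval: e^(−kτ) = e^(−0.02718 × 25.0) = 0.5068
R = 1 / (1 − 0.5068) = 2.028
Css,max = 46.7 × 2.028 = 94.70 mg/L
Css,min = Css,max × e^(−kτ) = 94.70 × 0.5068 ≈ 48.0 mg/L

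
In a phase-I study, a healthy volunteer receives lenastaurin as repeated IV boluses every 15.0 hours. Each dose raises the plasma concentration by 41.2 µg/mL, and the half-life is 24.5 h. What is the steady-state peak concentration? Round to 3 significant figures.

k = ln 2 / 24.5 = 0.02829 h⁻¹
Fraction remaining after one interval: e^(−kτ) = e^(−0.02829 × 15.0) = 0.6542
R = 1 / (1 − 0.6542) = 2.892
Css,max = 41.2 × 2.892 ≈ 119 µg/mL

119 µg/mL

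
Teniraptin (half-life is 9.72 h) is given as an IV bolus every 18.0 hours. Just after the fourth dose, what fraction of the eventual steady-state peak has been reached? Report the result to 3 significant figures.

k = ln 2 / 9.72 = 0.07131 h⁻¹
f_n = 1 − e^(−nkτ) = 1 − e^(−4 × 0.07131 × 18.0) = 1 − e^(−5.134) = 1 − 0.005890 ≈ 0.994

0.994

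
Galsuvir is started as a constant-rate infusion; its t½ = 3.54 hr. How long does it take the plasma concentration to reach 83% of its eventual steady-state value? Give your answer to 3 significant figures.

k = ln 2 / 3.54 = 0.1958 hr⁻¹
f = 1 − e^(−kt)  ⇒  t = −ln(1 − f) / k
t = −ln(1 − 0.83) / 0.1958 = 1.772 / 0.1958 ≈ 9.05 hours

9.05 hours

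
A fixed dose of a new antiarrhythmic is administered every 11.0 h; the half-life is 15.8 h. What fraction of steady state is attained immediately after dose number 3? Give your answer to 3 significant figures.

0.765

k = ln 2 / 15.8 = 0.04387 h⁻¹
f_n = 1 − e^(−nkτ) = 1 − e^(−3 × 0.04387 × 11.0) = 1 − e^(−1.448) = 1 − 0.2351 ≈ 0.765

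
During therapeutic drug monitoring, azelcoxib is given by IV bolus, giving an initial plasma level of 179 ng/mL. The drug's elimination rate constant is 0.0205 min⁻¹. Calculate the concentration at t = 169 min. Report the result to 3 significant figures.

C(t) = C₀ e^(−kt) = 179 × e^(−0.02050 × 169) = 179 × e^(−3.465) = 179 × 0.03129 ≈ 5.60 ng/mL

5.60 ng/mL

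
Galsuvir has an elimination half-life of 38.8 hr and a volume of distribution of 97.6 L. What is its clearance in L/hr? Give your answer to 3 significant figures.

1.74 L/hr

k = ln 2 / t½ = ln 2 / 38.8 = 0.01786 hr⁻¹
CL = k · V = 0.01786 × 97.6 ≈ 1.74 L/hr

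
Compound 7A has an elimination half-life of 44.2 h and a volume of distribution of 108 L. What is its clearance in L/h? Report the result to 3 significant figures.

1.69 L/h

k = ln 2 / t½ = ln 2 / 44.2 = 0.01568 h⁻¹
CL = k · V = 0.01568 × 108 ≈ 1.69 L/h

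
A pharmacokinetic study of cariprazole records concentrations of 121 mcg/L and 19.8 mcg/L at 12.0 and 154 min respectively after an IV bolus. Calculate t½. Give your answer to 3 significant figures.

k = ln(C₁/C₂) / (t₂ − t₁) = ln(121/19.8) / (154 − 12.0)
  = 1.810 / 142.0 = 0.01275 min⁻¹
t½ = ln 2 / k = ln 2 / 0.01275 ≈ 54.4 minutes

54.4 minutes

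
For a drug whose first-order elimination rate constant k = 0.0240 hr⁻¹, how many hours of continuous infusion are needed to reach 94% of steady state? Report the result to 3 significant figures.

f = 1 − e^(−kt)  ⇒  t = −ln(1 − f) / k
t = −ln(1 − 0.94) / 0.02400 = 2.813 / 0.02400 ≈ 117 hours

117 hours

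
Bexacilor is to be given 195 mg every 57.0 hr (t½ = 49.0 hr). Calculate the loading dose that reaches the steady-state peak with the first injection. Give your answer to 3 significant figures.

k = ln 2 / 49.0 = 0.01415 hr⁻¹
Accumulation ratio R = 1 / (1 − e^(−kτ)) = 1 / (1 − e^(−0.01415×57.0)) = 1 / (1 − 0.4465) = 1.807
Loading dose = maintenance dose × R = 195 × 1.807 ≈ 352 mg

352 mg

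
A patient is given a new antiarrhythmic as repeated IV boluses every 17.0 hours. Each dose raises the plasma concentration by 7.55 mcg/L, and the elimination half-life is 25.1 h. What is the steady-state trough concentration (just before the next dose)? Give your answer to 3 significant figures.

k = ln 2 / 25.1 = 0.02762 h⁻¹
Fraction remaining after one interval: e^(−kτ) = e^(−0.02762 × 17.0) = 0.6253
R = 1 / (1 − 0.6253) = 2.669
Css,max = 7.55 × 2.669 = 20.15 mcg/L
Css,min = Css,max × e^(−kτ) = 20.15 × 0.6253 ≈ 12.6 mcg/L

12.6 mcg/L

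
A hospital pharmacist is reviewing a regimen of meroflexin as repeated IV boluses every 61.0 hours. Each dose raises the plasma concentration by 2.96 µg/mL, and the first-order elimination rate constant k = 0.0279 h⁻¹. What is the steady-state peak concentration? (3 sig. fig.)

3.62 µg/mL

Fraction remaining after one interval: e^(−kτ) = e^(−0.02790 × 61.0) = 0.1823
R = 1 / (1 − 0.1823) = 1.223
Css,max = 2.96 × 1.223 ≈ 3.62 µg/mL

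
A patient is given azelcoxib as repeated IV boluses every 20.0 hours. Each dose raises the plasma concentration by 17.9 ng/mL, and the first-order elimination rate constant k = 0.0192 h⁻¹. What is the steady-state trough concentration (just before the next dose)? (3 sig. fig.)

38.2 ng/mL

Fraction remaining after one interval: e^(−kτ) = e^(−0.01920 × 20.0) = 0.6811
R = 1 / (1 − 0.6811) = 3.136
Css,max = 17.9 × 3.136 = 56.14 ng/mL
Css,min = Css,max × e^(−kτ) = 56.14 × 0.6811 ≈ 38.2 ng/mL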